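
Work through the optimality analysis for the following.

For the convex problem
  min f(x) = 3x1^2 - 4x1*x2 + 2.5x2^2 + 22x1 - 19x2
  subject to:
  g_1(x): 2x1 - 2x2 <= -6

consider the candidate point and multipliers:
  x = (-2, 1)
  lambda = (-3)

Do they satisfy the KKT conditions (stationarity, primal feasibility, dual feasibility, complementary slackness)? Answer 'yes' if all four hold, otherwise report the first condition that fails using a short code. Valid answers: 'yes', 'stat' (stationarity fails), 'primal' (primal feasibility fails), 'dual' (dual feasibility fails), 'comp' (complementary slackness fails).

Gradient of f: grad f(x) = Q x + c = (6, -6)
Constraint values g_i(x) = a_i^T x - b_i:
  g_1((-2, 1)) = 0
Stationarity residual: grad f(x) + sum_i lambda_i a_i = (0, 0)
  -> stationarity OK
Primal feasibility (all g_i <= 0): OK
Dual feasibility (all lambda_i >= 0): FAILS
Complementary slackness (lambda_i * g_i(x) = 0 for all i): OK

Verdict: the first failing condition is dual_feasibility -> dual.

dual


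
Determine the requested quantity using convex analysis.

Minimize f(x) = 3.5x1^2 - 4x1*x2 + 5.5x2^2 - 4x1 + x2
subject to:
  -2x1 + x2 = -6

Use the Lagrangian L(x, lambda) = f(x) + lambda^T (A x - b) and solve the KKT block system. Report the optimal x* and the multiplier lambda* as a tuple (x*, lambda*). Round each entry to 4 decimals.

Form the Lagrangian:
  L(x, lambda) = (1/2) x^T Q x + c^T x + lambda^T (A x - b)
Stationarity (grad_x L = 0): Q x + c + A^T lambda = 0.
Primal feasibility: A x = b.

This gives the KKT block system:
  [ Q   A^T ] [ x     ]   [-c ]
  [ A    0  ] [ lambda ] = [ b ]

Solving the linear system:
  x*      = (3.1429, 0.2857)
  lambda* = (8.4286)
  f(x*)   = 19.1429

x* = (3.1429, 0.2857), lambda* = (8.4286)


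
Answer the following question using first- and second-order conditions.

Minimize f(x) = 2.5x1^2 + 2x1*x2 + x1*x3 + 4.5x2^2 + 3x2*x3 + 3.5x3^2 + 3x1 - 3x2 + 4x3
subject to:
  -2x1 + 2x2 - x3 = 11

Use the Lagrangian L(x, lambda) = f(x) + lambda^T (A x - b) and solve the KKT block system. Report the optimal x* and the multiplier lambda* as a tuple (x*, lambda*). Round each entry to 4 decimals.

Form the Lagrangian:
  L(x, lambda) = (1/2) x^T Q x + c^T x + lambda^T (A x - b)
Stationarity (grad_x L = 0): Q x + c + A^T lambda = 0.
Primal feasibility: A x = b.

This gives the KKT block system:
  [ Q   A^T ] [ x     ]   [-c ]
  [ A    0  ] [ lambda ] = [ b ]

Solving the linear system:
  x*      = (-2.499, 2.1843, -1.6334)
  lambda* = (-3.38)
  f(x*)   = 8.2985

x* = (-2.499, 2.1843, -1.6334), lambda* = (-3.38)


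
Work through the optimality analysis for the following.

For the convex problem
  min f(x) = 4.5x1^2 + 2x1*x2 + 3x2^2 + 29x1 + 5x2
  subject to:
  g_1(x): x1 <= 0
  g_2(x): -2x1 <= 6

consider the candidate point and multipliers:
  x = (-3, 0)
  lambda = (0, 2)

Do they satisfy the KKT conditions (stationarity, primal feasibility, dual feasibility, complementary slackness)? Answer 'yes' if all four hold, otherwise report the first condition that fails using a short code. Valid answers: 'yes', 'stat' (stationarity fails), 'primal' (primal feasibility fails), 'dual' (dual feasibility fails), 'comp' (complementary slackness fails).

Gradient of f: grad f(x) = Q x + c = (2, -1)
Constraint values g_i(x) = a_i^T x - b_i:
  g_1((-3, 0)) = -3
  g_2((-3, 0)) = 0
Stationarity residual: grad f(x) + sum_i lambda_i a_i = (-2, -1)
  -> stationarity FAILS
Primal feasibility (all g_i <= 0): OK
Dual feasibility (all lambda_i >= 0): OK
Complementary slackness (lambda_i * g_i(x) = 0 for all i): OK

Verdict: the first failing condition is stationarity -> stat.

stat


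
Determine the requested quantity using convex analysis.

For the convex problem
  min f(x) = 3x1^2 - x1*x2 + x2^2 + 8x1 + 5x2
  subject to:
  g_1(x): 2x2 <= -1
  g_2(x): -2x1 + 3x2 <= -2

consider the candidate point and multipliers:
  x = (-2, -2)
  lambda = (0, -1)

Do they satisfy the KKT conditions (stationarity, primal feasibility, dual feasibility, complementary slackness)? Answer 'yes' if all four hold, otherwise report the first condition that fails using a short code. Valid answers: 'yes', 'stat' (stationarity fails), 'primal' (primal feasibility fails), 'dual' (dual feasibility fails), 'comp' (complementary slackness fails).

Gradient of f: grad f(x) = Q x + c = (-2, 3)
Constraint values g_i(x) = a_i^T x - b_i:
  g_1((-2, -2)) = -3
  g_2((-2, -2)) = 0
Stationarity residual: grad f(x) + sum_i lambda_i a_i = (0, 0)
  -> stationarity OK
Primal feasibility (all g_i <= 0): OK
Dual feasibility (all lambda_i >= 0): FAILS
Complementary slackness (lambda_i * g_i(x) = 0 for all i): OK

Verdict: the first failing condition is dual_feasibility -> dual.

dual


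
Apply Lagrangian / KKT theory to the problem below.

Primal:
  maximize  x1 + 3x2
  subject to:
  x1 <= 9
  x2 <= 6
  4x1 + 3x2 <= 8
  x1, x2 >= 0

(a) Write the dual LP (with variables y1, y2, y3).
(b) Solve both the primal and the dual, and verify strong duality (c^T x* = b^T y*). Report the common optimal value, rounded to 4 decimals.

The standard primal-dual pair for 'max c^T x s.t. A x <= b, x >= 0' is:
  Dual:  min b^T y  s.t.  A^T y >= c,  y >= 0.

So the dual LP is:
  minimize  9y1 + 6y2 + 8y3
  subject to:
    y1 + 4y3 >= 1
    y2 + 3y3 >= 3
    y1, y2, y3 >= 0

Solving the primal: x* = (0, 2.6667).
  primal value c^T x* = 8.
Solving the dual: y* = (0, 0, 1).
  dual value b^T y* = 8.
Strong duality: c^T x* = b^T y*. Confirmed.

8


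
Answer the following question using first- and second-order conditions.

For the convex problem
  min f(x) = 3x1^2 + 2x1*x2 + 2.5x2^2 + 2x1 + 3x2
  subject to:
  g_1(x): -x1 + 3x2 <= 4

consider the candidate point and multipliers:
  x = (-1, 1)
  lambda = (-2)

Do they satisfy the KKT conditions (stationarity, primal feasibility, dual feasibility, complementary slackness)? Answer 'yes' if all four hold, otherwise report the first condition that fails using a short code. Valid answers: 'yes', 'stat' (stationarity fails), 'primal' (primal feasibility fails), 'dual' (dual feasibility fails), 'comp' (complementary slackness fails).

Gradient of f: grad f(x) = Q x + c = (-2, 6)
Constraint values g_i(x) = a_i^T x - b_i:
  g_1((-1, 1)) = 0
Stationarity residual: grad f(x) + sum_i lambda_i a_i = (0, 0)
  -> stationarity OK
Primal feasibility (all g_i <= 0): OK
Dual feasibility (all lambda_i >= 0): FAILS
Complementary slackness (lambda_i * g_i(x) = 0 for all i): OK

Verdict: the first failing condition is dual_feasibility -> dual.

dual


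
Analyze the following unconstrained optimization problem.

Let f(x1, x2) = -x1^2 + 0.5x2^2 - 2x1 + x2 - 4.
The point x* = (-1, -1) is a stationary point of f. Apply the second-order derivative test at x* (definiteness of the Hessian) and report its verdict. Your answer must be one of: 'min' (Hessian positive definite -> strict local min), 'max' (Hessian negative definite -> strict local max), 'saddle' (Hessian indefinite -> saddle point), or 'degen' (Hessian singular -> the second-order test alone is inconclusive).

Compute the Hessian H = grad^2 f:
  H = [[-2, 0], [0, 1]]
Verify stationarity: grad f(x*) = H x* + g = (0, 0).
Eigenvalues of H: -2, 1.
Eigenvalues have mixed signs, so H is indefinite -> x* is a saddle point.

saddle


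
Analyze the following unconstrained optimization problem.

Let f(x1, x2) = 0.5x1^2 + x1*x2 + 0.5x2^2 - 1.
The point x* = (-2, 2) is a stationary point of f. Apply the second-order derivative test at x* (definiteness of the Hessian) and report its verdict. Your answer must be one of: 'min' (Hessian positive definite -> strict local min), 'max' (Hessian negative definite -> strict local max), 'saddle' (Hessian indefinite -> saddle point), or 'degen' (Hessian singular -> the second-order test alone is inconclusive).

Compute the Hessian H = grad^2 f:
  H = [[1, 1], [1, 1]]
Verify stationarity: grad f(x*) = H x* + g = (0, 0).
Eigenvalues of H: 0, 2.
H has a zero eigenvalue (singular; positive semidefinite but not definite), so H is neither positive definite, negative definite, nor indefinite. The second-order test alone is inconclusive -> degen.
(Indeed, f is constant along the null direction of H through x*, so x* is not a strict local extremum.)

degen


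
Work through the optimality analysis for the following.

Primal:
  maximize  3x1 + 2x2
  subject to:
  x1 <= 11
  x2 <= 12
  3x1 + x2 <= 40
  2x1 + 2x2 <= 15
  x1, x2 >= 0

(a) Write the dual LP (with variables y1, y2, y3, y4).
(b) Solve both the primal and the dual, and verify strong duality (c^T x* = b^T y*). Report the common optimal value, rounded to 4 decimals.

The standard primal-dual pair for 'max c^T x s.t. A x <= b, x >= 0' is:
  Dual:  min b^T y  s.t.  A^T y >= c,  y >= 0.

So the dual LP is:
  minimize  11y1 + 12y2 + 40y3 + 15y4
  subject to:
    y1 + 3y3 + 2y4 >= 3
    y2 + y3 + 2y4 >= 2
    y1, y2, y3, y4 >= 0

Solving the primal: x* = (7.5, 0).
  primal value c^T x* = 22.5.
Solving the dual: y* = (0, 0, 0, 1.5).
  dual value b^T y* = 22.5.
Strong duality: c^T x* = b^T y*. Confirmed.

22.5


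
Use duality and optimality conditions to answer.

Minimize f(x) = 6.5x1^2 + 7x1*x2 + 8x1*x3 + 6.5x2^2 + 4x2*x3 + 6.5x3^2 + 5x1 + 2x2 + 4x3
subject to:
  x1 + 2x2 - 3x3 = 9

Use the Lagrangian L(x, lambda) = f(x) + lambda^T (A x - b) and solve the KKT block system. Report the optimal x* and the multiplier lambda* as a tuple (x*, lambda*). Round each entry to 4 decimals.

Form the Lagrangian:
  L(x, lambda) = (1/2) x^T Q x + c^T x + lambda^T (A x - b)
Stationarity (grad_x L = 0): Q x + c + A^T lambda = 0.
Primal feasibility: A x = b.

This gives the KKT block system:
  [ Q   A^T ] [ x     ]   [-c ]
  [ A    0  ] [ lambda ] = [ b ]

Solving the linear system:
  x*      = (0.9249, 0.7474, -2.1934)
  lambda* = (-4.7085)
  f(x*)   = 19.8611

x* = (0.9249, 0.7474, -2.1934), lambda* = (-4.7085)


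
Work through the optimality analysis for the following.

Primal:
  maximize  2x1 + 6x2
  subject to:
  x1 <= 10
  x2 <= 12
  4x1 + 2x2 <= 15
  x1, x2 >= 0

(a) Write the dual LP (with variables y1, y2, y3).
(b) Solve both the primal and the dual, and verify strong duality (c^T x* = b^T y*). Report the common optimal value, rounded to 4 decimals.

The standard primal-dual pair for 'max c^T x s.t. A x <= b, x >= 0' is:
  Dual:  min b^T y  s.t.  A^T y >= c,  y >= 0.

So the dual LP is:
  minimize  10y1 + 12y2 + 15y3
  subject to:
    y1 + 4y3 >= 2
    y2 + 2y3 >= 6
    y1, y2, y3 >= 0

Solving the primal: x* = (0, 7.5).
  primal value c^T x* = 45.
Solving the dual: y* = (0, 0, 3).
  dual value b^T y* = 45.
Strong duality: c^T x* = b^T y*. Confirmed.

45


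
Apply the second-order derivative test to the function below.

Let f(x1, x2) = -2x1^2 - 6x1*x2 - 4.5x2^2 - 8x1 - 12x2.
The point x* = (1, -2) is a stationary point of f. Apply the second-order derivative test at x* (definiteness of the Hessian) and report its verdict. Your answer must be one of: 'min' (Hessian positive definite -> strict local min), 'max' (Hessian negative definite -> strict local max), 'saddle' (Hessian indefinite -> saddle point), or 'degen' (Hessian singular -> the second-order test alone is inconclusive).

Compute the Hessian H = grad^2 f:
  H = [[-4, -6], [-6, -9]]
Verify stationarity: grad f(x*) = H x* + g = (0, 0).
Eigenvalues of H: -13, 0.
H has a zero eigenvalue (singular; negative semidefinite but not definite), so H is neither positive definite, negative definite, nor indefinite. The second-order test alone is inconclusive -> degen.
(Indeed, f is constant along the null direction of H through x*, so x* is not a strict local extremum.)

degen


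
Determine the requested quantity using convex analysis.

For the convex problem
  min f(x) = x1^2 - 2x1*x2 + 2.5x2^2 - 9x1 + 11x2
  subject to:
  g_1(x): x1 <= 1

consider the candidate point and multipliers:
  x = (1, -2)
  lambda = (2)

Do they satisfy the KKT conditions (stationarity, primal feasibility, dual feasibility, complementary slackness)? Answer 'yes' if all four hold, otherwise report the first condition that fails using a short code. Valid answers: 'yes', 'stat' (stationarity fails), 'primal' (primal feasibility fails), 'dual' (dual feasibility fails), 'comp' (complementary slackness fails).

Gradient of f: grad f(x) = Q x + c = (-3, -1)
Constraint values g_i(x) = a_i^T x - b_i:
  g_1((1, -2)) = 0
Stationarity residual: grad f(x) + sum_i lambda_i a_i = (-1, -1)
  -> stationarity FAILS
Primal feasibility (all g_i <= 0): OK
Dual feasibility (all lambda_i >= 0): OK
Complementary slackness (lambda_i * g_i(x) = 0 for all i): OK

Verdict: the first failing condition is stationarity -> stat.

stat


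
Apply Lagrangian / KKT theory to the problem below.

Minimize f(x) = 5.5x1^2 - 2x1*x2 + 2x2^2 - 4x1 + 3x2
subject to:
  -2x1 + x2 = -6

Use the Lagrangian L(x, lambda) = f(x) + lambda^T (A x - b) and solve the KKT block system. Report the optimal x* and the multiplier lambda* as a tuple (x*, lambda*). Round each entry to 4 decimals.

Form the Lagrangian:
  L(x, lambda) = (1/2) x^T Q x + c^T x + lambda^T (A x - b)
Stationarity (grad_x L = 0): Q x + c + A^T lambda = 0.
Primal feasibility: A x = b.

This gives the KKT block system:
  [ Q   A^T ] [ x     ]   [-c ]
  [ A    0  ] [ lambda ] = [ b ]

Solving the linear system:
  x*      = (1.7895, -2.4211)
  lambda* = (10.2632)
  f(x*)   = 23.5789

x* = (1.7895, -2.4211), lambda* = (10.2632)


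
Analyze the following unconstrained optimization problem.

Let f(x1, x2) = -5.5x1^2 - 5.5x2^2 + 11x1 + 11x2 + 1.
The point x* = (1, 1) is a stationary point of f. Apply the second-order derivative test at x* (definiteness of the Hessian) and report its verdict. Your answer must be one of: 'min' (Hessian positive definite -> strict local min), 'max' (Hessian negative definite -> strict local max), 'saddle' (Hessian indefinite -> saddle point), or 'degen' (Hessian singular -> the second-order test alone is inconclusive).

Compute the Hessian H = grad^2 f:
  H = [[-11, 0], [0, -11]]
Verify stationarity: grad f(x*) = H x* + g = (0, 0).
Eigenvalues of H: -11, -11.
Both eigenvalues < 0, so H is negative definite -> x* is a strict local max.

max


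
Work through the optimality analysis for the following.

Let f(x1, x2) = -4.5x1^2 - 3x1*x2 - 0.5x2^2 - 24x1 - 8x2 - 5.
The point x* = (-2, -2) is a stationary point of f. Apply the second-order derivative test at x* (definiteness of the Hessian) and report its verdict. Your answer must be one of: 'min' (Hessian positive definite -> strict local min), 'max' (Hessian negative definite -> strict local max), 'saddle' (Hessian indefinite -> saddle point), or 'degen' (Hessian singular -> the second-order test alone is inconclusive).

Compute the Hessian H = grad^2 f:
  H = [[-9, -3], [-3, -1]]
Verify stationarity: grad f(x*) = H x* + g = (0, 0).
Eigenvalues of H: -10, 0.
H has a zero eigenvalue (singular; negative semidefinite but not definite), so H is neither positive definite, negative definite, nor indefinite. The second-order test alone is inconclusive -> degen.
(Indeed, f is constant along the null direction of H through x*, so x* is not a strict local extremum.)

degen


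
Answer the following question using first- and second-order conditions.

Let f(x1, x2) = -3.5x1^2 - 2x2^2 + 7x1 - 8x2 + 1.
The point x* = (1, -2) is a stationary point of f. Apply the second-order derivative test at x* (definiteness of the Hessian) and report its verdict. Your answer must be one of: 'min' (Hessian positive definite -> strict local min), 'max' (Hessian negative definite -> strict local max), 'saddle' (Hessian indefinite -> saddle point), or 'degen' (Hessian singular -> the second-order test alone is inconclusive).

Compute the Hessian H = grad^2 f:
  H = [[-7, 0], [0, -4]]
Verify stationarity: grad f(x*) = H x* + g = (0, 0).
Eigenvalues of H: -7, -4.
Both eigenvalues < 0, so H is negative definite -> x* is a strict local max.

max


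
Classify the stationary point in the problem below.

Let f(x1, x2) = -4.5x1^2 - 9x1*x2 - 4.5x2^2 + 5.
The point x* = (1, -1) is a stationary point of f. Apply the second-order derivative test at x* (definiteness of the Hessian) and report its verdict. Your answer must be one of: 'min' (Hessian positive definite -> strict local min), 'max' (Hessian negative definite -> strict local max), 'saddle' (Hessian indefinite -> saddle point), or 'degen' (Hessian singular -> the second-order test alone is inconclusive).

Compute the Hessian H = grad^2 f:
  H = [[-9, -9], [-9, -9]]
Verify stationarity: grad f(x*) = H x* + g = (0, 0).
Eigenvalues of H: -18, 0.
H has a zero eigenvalue (singular; negative semidefinite but not definite), so H is neither positive definite, negative definite, nor indefinite. The second-order test alone is inconclusive -> degen.
(Indeed, f is constant along the null direction of H through x*, so x* is not a strict local extremum.)

degen


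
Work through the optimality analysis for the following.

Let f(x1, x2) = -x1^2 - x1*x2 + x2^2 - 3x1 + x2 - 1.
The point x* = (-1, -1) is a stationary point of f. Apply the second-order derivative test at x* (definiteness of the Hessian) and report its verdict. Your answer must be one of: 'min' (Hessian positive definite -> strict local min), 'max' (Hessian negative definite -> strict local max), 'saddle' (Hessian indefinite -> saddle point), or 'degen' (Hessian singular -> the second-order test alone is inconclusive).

Compute the Hessian H = grad^2 f:
  H = [[-2, -1], [-1, 2]]
Verify stationarity: grad f(x*) = H x* + g = (0, 0).
Eigenvalues of H: -2.2361, 2.2361.
Eigenvalues have mixed signs, so H is indefinite -> x* is a saddle point.

saddle


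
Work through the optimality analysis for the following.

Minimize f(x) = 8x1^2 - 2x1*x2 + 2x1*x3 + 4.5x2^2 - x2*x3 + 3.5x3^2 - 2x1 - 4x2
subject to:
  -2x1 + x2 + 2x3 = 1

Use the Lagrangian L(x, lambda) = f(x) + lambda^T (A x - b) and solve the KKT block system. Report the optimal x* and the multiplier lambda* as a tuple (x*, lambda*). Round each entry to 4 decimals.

Form the Lagrangian:
  L(x, lambda) = (1/2) x^T Q x + c^T x + lambda^T (A x - b)
Stationarity (grad_x L = 0): Q x + c + A^T lambda = 0.
Primal feasibility: A x = b.

This gives the KKT block system:
  [ Q   A^T ] [ x     ]   [-c ]
  [ A    0  ] [ lambda ] = [ b ]

Solving the linear system:
  x*      = (0.067, 0.5747, 0.2797)
  lambda* = (-0.7586)
  f(x*)   = -0.8372

x* = (0.067, 0.5747, 0.2797), lambda* = (-0.7586)


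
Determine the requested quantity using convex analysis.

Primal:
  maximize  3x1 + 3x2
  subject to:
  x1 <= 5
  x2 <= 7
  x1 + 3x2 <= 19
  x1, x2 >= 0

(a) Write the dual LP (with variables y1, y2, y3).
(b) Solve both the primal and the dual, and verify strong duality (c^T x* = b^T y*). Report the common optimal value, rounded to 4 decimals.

The standard primal-dual pair for 'max c^T x s.t. A x <= b, x >= 0' is:
  Dual:  min b^T y  s.t.  A^T y >= c,  y >= 0.

So the dual LP is:
  minimize  5y1 + 7y2 + 19y3
  subject to:
    y1 + y3 >= 3
    y2 + 3y3 >= 3
    y1, y2, y3 >= 0

Solving the primal: x* = (5, 4.6667).
  primal value c^T x* = 29.
Solving the dual: y* = (2, 0, 1).
  dual value b^T y* = 29.
Strong duality: c^T x* = b^T y*. Confirmed.

29


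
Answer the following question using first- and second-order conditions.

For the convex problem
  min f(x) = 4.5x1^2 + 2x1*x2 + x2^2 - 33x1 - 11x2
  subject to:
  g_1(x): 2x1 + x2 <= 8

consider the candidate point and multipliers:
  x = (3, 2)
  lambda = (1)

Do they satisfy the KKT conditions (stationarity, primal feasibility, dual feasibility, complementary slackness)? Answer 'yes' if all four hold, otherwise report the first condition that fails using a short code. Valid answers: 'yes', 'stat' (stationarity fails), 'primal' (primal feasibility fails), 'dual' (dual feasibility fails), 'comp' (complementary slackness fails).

Gradient of f: grad f(x) = Q x + c = (-2, -1)
Constraint values g_i(x) = a_i^T x - b_i:
  g_1((3, 2)) = 0
Stationarity residual: grad f(x) + sum_i lambda_i a_i = (0, 0)
  -> stationarity OK
Primal feasibility (all g_i <= 0): OK
Dual feasibility (all lambda_i >= 0): OK
Complementary slackness (lambda_i * g_i(x) = 0 for all i): OK

Verdict: yes, KKT holds.

yes


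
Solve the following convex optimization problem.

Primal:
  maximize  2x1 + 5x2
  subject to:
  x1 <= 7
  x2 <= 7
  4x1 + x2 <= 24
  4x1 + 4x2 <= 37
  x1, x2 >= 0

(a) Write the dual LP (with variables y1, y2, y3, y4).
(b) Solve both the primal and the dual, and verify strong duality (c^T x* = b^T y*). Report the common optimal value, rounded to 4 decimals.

The standard primal-dual pair for 'max c^T x s.t. A x <= b, x >= 0' is:
  Dual:  min b^T y  s.t.  A^T y >= c,  y >= 0.

So the dual LP is:
  minimize  7y1 + 7y2 + 24y3 + 37y4
  subject to:
    y1 + 4y3 + 4y4 >= 2
    y2 + y3 + 4y4 >= 5
    y1, y2, y3, y4 >= 0

Solving the primal: x* = (2.25, 7).
  primal value c^T x* = 39.5.
Solving the dual: y* = (0, 3, 0, 0.5).
  dual value b^T y* = 39.5.
Strong duality: c^T x* = b^T y*. Confirmed.

39.5


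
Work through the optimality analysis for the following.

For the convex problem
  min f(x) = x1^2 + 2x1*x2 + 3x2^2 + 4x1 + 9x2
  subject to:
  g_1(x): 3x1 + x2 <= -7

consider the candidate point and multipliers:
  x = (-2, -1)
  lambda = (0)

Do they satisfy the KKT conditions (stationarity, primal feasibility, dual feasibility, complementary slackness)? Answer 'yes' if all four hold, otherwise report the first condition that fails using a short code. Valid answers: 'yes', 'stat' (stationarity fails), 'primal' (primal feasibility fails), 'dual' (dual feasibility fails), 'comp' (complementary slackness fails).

Gradient of f: grad f(x) = Q x + c = (-2, -1)
Constraint values g_i(x) = a_i^T x - b_i:
  g_1((-2, -1)) = 0
Stationarity residual: grad f(x) + sum_i lambda_i a_i = (-2, -1)
  -> stationarity FAILS
Primal feasibility (all g_i <= 0): OK
Dual feasibility (all lambda_i >= 0): OK
Complementary slackness (lambda_i * g_i(x) = 0 for all i): OK

Verdict: the first failing condition is stationarity -> stat.

stat


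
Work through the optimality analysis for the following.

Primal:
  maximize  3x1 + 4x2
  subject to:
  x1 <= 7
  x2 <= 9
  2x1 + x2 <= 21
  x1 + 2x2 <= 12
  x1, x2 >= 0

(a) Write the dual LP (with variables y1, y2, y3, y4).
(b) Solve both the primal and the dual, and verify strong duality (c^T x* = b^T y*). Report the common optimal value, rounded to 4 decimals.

The standard primal-dual pair for 'max c^T x s.t. A x <= b, x >= 0' is:
  Dual:  min b^T y  s.t.  A^T y >= c,  y >= 0.

So the dual LP is:
  minimize  7y1 + 9y2 + 21y3 + 12y4
  subject to:
    y1 + 2y3 + y4 >= 3
    y2 + y3 + 2y4 >= 4
    y1, y2, y3, y4 >= 0

Solving the primal: x* = (7, 2.5).
  primal value c^T x* = 31.
Solving the dual: y* = (1, 0, 0, 2).
  dual value b^T y* = 31.
Strong duality: c^T x* = b^T y*. Confirmed.

31


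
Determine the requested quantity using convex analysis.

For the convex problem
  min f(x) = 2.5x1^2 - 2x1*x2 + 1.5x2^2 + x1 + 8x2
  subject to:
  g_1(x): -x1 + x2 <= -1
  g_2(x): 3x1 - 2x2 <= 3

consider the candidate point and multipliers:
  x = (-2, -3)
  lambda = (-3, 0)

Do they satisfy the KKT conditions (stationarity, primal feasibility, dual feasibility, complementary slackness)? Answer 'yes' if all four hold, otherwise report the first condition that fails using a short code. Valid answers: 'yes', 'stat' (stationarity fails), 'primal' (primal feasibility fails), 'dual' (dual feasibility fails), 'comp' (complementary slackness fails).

Gradient of f: grad f(x) = Q x + c = (-3, 3)
Constraint values g_i(x) = a_i^T x - b_i:
  g_1((-2, -3)) = 0
  g_2((-2, -3)) = -3
Stationarity residual: grad f(x) + sum_i lambda_i a_i = (0, 0)
  -> stationarity OK
Primal feasibility (all g_i <= 0): OK
Dual feasibility (all lambda_i >= 0): FAILS
Complementary slackness (lambda_i * g_i(x) = 0 for all i): OK

Verdict: the first failing condition is dual_feasibility -> dual.

dual


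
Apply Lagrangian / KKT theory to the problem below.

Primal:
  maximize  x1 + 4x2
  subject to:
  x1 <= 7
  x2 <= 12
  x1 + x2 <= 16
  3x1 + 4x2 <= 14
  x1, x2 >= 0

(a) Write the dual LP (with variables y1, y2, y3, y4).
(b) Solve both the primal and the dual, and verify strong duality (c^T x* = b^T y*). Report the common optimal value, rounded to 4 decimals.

The standard primal-dual pair for 'max c^T x s.t. A x <= b, x >= 0' is:
  Dual:  min b^T y  s.t.  A^T y >= c,  y >= 0.

So the dual LP is:
  minimize  7y1 + 12y2 + 16y3 + 14y4
  subject to:
    y1 + y3 + 3y4 >= 1
    y2 + y3 + 4y4 >= 4
    y1, y2, y3, y4 >= 0

Solving the primal: x* = (0, 3.5).
  primal value c^T x* = 14.
Solving the dual: y* = (0, 0, 0, 1).
  dual value b^T y* = 14.
Strong duality: c^T x* = b^T y*. Confirmed.

14


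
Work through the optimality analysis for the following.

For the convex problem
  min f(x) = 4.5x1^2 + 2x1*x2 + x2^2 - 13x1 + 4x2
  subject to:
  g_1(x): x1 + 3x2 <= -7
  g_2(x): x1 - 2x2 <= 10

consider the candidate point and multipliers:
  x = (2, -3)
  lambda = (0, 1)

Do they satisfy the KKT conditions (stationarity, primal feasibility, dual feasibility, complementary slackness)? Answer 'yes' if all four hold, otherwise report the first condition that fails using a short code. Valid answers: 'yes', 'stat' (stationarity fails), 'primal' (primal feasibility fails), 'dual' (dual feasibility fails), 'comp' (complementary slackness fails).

Gradient of f: grad f(x) = Q x + c = (-1, 2)
Constraint values g_i(x) = a_i^T x - b_i:
  g_1((2, -3)) = 0
  g_2((2, -3)) = -2
Stationarity residual: grad f(x) + sum_i lambda_i a_i = (0, 0)
  -> stationarity OK
Primal feasibility (all g_i <= 0): OK
Dual feasibility (all lambda_i >= 0): OK
Complementary slackness (lambda_i * g_i(x) = 0 for all i): FAILS

Verdict: the first failing condition is complementary_slackness -> comp.

comp


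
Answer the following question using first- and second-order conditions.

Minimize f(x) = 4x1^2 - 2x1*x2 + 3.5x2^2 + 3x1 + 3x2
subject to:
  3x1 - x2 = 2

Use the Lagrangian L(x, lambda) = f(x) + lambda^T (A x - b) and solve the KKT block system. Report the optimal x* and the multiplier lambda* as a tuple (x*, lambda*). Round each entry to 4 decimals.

Form the Lagrangian:
  L(x, lambda) = (1/2) x^T Q x + c^T x + lambda^T (A x - b)
Stationarity (grad_x L = 0): Q x + c + A^T lambda = 0.
Primal feasibility: A x = b.

This gives the KKT block system:
  [ Q   A^T ] [ x     ]   [-c ]
  [ A    0  ] [ lambda ] = [ b ]

Solving the linear system:
  x*      = (0.4407, -0.678)
  lambda* = (-2.6271)
  f(x*)   = 2.2712

x* = (0.4407, -0.678), lambda* = (-2.6271)


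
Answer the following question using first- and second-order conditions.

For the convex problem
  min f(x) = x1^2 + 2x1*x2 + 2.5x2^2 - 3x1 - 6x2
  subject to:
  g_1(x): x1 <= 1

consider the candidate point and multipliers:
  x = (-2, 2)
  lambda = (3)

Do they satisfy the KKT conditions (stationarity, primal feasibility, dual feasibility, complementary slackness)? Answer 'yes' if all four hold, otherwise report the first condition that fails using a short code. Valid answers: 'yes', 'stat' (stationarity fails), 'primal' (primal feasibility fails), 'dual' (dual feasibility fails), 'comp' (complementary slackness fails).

Gradient of f: grad f(x) = Q x + c = (-3, 0)
Constraint values g_i(x) = a_i^T x - b_i:
  g_1((-2, 2)) = -3
Stationarity residual: grad f(x) + sum_i lambda_i a_i = (0, 0)
  -> stationarity OK
Primal feasibility (all g_i <= 0): OK
Dual feasibility (all lambda_i >= 0): OK
Complementary slackness (lambda_i * g_i(x) = 0 for all i): FAILS

Verdict: the first failing condition is complementary_slackness -> comp.

comp


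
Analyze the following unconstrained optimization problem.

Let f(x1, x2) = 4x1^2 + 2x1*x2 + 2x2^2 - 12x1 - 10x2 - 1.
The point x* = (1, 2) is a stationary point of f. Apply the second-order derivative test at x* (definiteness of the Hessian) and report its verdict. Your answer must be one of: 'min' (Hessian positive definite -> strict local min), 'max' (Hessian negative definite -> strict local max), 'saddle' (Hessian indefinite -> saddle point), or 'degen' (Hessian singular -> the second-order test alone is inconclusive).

Compute the Hessian H = grad^2 f:
  H = [[8, 2], [2, 4]]
Verify stationarity: grad f(x*) = H x* + g = (0, 0).
Eigenvalues of H: 3.1716, 8.8284.
Both eigenvalues > 0, so H is positive definite -> x* is a strict local min.

min


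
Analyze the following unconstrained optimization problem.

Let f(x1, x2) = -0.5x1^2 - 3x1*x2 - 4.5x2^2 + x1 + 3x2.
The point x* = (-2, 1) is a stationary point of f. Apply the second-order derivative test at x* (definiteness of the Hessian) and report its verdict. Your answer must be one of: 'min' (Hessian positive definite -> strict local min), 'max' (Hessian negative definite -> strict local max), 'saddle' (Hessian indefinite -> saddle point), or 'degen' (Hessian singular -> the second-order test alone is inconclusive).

Compute the Hessian H = grad^2 f:
  H = [[-1, -3], [-3, -9]]
Verify stationarity: grad f(x*) = H x* + g = (0, 0).
Eigenvalues of H: -10, 0.
H has a zero eigenvalue (singular; negative semidefinite but not definite), so H is neither positive definite, negative definite, nor indefinite. The second-order test alone is inconclusive -> degen.
(Indeed, f is constant along the null direction of H through x*, so x* is not a strict local extremum.)

degen


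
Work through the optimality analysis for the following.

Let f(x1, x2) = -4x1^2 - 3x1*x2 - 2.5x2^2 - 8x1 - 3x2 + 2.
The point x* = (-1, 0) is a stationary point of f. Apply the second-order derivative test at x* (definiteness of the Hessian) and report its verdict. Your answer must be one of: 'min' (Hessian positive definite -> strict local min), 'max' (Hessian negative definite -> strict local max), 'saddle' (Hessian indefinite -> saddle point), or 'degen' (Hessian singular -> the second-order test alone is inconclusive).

Compute the Hessian H = grad^2 f:
  H = [[-8, -3], [-3, -5]]
Verify stationarity: grad f(x*) = H x* + g = (0, 0).
Eigenvalues of H: -9.8541, -3.1459.
Both eigenvalues < 0, so H is negative definite -> x* is a strict local max.

max


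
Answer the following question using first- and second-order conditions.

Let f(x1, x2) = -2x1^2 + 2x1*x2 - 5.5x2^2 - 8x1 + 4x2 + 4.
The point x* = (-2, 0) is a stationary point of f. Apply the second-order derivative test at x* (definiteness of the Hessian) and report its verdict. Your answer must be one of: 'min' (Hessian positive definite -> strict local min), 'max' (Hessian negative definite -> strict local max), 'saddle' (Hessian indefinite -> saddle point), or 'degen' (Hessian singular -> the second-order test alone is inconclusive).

Compute the Hessian H = grad^2 f:
  H = [[-4, 2], [2, -11]]
Verify stationarity: grad f(x*) = H x* + g = (0, 0).
Eigenvalues of H: -11.5311, -3.4689.
Both eigenvalues < 0, so H is negative definite -> x* is a strict local max.

max


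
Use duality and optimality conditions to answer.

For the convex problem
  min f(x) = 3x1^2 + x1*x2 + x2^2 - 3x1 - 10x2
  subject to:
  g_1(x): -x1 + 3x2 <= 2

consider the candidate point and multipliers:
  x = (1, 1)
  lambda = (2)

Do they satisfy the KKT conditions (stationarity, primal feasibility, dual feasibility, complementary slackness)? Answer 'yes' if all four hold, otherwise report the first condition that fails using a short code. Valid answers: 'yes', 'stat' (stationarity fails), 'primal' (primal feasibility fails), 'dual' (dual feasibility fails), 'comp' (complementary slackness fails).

Gradient of f: grad f(x) = Q x + c = (4, -7)
Constraint values g_i(x) = a_i^T x - b_i:
  g_1((1, 1)) = 0
Stationarity residual: grad f(x) + sum_i lambda_i a_i = (2, -1)
  -> stationarity FAILS
Primal feasibility (all g_i <= 0): OK
Dual feasibility (all lambda_i >= 0): OK
Complementary slackness (lambda_i * g_i(x) = 0 for all i): OK

Verdict: the first failing condition is stationarity -> stat.

stat


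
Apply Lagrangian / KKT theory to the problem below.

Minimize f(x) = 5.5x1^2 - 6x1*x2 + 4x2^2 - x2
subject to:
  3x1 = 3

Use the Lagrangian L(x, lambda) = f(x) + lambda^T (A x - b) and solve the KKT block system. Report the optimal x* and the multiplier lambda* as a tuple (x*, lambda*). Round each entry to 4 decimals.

Form the Lagrangian:
  L(x, lambda) = (1/2) x^T Q x + c^T x + lambda^T (A x - b)
Stationarity (grad_x L = 0): Q x + c + A^T lambda = 0.
Primal feasibility: A x = b.

This gives the KKT block system:
  [ Q   A^T ] [ x     ]   [-c ]
  [ A    0  ] [ lambda ] = [ b ]

Solving the linear system:
  x*      = (1, 0.875)
  lambda* = (-1.9167)
  f(x*)   = 2.4375

x* = (1, 0.875), lambda* = (-1.9167)


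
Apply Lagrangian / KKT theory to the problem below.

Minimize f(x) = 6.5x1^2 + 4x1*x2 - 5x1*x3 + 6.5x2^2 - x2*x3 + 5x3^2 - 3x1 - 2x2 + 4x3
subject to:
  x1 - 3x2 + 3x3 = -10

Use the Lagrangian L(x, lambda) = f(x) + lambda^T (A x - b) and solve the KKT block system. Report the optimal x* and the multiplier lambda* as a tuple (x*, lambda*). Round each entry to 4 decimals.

Form the Lagrangian:
  L(x, lambda) = (1/2) x^T Q x + c^T x + lambda^T (A x - b)
Stationarity (grad_x L = 0): Q x + c + A^T lambda = 0.
Primal feasibility: A x = b.

This gives the KKT block system:
  [ Q   A^T ] [ x     ]   [-c ]
  [ A    0  ] [ lambda ] = [ b ]

Solving the linear system:
  x*      = (-1.0856, 1.1265, -1.8449)
  lambda* = (3.3825)
  f(x*)   = 13.7245

x* = (-1.0856, 1.1265, -1.8449), lambda* = (3.3825)


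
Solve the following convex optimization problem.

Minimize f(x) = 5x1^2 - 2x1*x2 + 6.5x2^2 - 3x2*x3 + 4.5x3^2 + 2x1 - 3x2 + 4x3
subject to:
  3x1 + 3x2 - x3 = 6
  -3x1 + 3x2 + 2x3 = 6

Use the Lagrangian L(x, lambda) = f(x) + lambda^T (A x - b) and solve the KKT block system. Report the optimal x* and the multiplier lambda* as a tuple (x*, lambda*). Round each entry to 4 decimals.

Form the Lagrangian:
  L(x, lambda) = (1/2) x^T Q x + c^T x + lambda^T (A x - b)
Stationarity (grad_x L = 0): Q x + c + A^T lambda = 0.
Primal feasibility: A x = b.

This gives the KKT block system:
  [ Q   A^T ] [ x     ]   [-c ]
  [ A    0  ] [ lambda ] = [ b ]

Solving the linear system:
  x*      = (0.2589, 1.9137, 0.5179)
  lambda* = (-3.4281, -3.174)
  f(x*)   = 18.2305

x* = (0.2589, 1.9137, 0.5179), lambda* = (-3.4281, -3.174)


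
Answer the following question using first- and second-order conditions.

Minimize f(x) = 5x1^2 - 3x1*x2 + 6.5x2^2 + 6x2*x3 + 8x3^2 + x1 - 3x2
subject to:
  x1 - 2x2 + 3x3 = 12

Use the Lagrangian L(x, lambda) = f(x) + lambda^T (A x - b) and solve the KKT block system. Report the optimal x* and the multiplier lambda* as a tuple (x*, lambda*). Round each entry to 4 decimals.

Form the Lagrangian:
  L(x, lambda) = (1/2) x^T Q x + c^T x + lambda^T (A x - b)
Stationarity (grad_x L = 0): Q x + c + A^T lambda = 0.
Primal feasibility: A x = b.

This gives the KKT block system:
  [ Q   A^T ] [ x     ]   [-c ]
  [ A    0  ] [ lambda ] = [ b ]

Solving the linear system:
  x*      = (0.1043, -2.2331, 2.4765)
  lambda* = (-8.7419)
  f(x*)   = 55.8533

x* = (0.1043, -2.2331, 2.4765), lambda* = (-8.7419)


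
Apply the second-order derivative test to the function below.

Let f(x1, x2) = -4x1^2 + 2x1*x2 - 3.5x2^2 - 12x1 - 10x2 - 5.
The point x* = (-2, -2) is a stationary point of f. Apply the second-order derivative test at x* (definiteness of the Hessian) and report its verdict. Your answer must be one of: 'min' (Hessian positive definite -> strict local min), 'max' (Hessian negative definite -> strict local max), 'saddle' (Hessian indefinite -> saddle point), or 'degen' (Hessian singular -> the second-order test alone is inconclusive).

Compute the Hessian H = grad^2 f:
  H = [[-8, 2], [2, -7]]
Verify stationarity: grad f(x*) = H x* + g = (0, 0).
Eigenvalues of H: -9.5616, -5.4384.
Both eigenvalues < 0, so H is negative definite -> x* is a strict local max.

max


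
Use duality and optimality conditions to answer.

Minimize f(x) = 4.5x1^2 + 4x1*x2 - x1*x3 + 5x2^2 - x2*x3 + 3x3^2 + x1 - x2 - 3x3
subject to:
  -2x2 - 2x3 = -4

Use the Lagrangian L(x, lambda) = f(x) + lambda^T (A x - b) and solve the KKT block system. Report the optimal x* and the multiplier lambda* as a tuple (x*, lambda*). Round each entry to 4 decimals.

Form the Lagrangian:
  L(x, lambda) = (1/2) x^T Q x + c^T x + lambda^T (A x - b)
Stationarity (grad_x L = 0): Q x + c + A^T lambda = 0.
Primal feasibility: A x = b.

This gives the KKT block system:
  [ Q   A^T ] [ x     ]   [-c ]
  [ A    0  ] [ lambda ] = [ b ]

Solving the linear system:
  x*      = (-0.3066, 0.7518, 1.2482)
  lambda* = (2.0219)
  f(x*)   = 1.6423

x* = (-0.3066, 0.7518, 1.2482), lambda* = (2.0219)


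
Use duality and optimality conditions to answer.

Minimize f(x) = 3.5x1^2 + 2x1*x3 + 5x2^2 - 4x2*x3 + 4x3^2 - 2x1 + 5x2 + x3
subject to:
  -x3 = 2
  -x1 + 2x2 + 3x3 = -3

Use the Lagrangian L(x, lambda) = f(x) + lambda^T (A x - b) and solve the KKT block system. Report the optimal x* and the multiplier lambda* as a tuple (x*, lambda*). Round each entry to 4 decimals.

Form the Lagrangian:
  L(x, lambda) = (1/2) x^T Q x + c^T x + lambda^T (A x - b)
Stationarity (grad_x L = 0): Q x + c + A^T lambda = 0.
Primal feasibility: A x = b.

This gives the KKT block system:
  [ Q   A^T ] [ x     ]   [-c ]
  [ A    0  ] [ lambda ] = [ b ]

Solving the linear system:
  x*      = (-0.8421, 1.0789, -2)
  lambda* = (-56.6842, -11.8947)
  f(x*)   = 41.3816

x* = (-0.8421, 1.0789, -2), lambda* = (-56.6842, -11.8947)


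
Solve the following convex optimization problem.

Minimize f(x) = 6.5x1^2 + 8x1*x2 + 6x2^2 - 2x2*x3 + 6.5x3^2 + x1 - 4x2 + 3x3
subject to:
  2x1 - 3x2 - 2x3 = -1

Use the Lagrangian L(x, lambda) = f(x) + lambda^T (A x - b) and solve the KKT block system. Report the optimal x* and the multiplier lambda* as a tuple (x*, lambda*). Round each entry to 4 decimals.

Form the Lagrangian:
  L(x, lambda) = (1/2) x^T Q x + c^T x + lambda^T (A x - b)
Stationarity (grad_x L = 0): Q x + c + A^T lambda = 0.
Primal feasibility: A x = b.

This gives the KKT block system:
  [ Q   A^T ] [ x     ]   [-c ]
  [ A    0  ] [ lambda ] = [ b ]

Solving the linear system:
  x*      = (-0.2258, 0.3429, -0.2401)
  lambda* = (-0.4038)
  f(x*)   = -1.3608

x* = (-0.2258, 0.3429, -0.2401), lambda* = (-0.4038)


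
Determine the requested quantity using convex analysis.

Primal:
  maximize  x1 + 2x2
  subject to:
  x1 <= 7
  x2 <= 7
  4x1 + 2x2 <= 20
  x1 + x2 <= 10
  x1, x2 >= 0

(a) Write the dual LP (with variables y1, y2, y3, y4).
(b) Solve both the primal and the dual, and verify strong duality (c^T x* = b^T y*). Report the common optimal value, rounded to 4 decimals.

The standard primal-dual pair for 'max c^T x s.t. A x <= b, x >= 0' is:
  Dual:  min b^T y  s.t.  A^T y >= c,  y >= 0.

So the dual LP is:
  minimize  7y1 + 7y2 + 20y3 + 10y4
  subject to:
    y1 + 4y3 + y4 >= 1
    y2 + 2y3 + y4 >= 2
    y1, y2, y3, y4 >= 0

Solving the primal: x* = (1.5, 7).
  primal value c^T x* = 15.5.
Solving the dual: y* = (0, 1.5, 0.25, 0).
  dual value b^T y* = 15.5.
Strong duality: c^T x* = b^T y*. Confirmed.

15.5


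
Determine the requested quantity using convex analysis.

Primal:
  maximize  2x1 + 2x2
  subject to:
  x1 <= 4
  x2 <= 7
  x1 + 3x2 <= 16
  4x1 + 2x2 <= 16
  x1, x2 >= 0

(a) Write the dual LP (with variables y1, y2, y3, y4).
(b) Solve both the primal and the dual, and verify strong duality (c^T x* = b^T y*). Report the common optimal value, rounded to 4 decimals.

The standard primal-dual pair for 'max c^T x s.t. A x <= b, x >= 0' is:
  Dual:  min b^T y  s.t.  A^T y >= c,  y >= 0.

So the dual LP is:
  minimize  4y1 + 7y2 + 16y3 + 16y4
  subject to:
    y1 + y3 + 4y4 >= 2
    y2 + 3y3 + 2y4 >= 2
    y1, y2, y3, y4 >= 0

Solving the primal: x* = (1.6, 4.8).
  primal value c^T x* = 12.8.
Solving the dual: y* = (0, 0, 0.4, 0.4).
  dual value b^T y* = 12.8.
Strong duality: c^T x* = b^T y*. Confirmed.

12.8


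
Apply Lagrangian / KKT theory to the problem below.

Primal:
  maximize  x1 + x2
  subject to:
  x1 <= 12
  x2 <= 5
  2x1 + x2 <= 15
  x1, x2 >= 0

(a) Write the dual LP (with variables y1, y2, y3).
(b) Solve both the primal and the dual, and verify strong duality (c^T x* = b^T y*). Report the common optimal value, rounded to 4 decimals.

The standard primal-dual pair for 'max c^T x s.t. A x <= b, x >= 0' is:
  Dual:  min b^T y  s.t.  A^T y >= c,  y >= 0.

So the dual LP is:
  minimize  12y1 + 5y2 + 15y3
  subject to:
    y1 + 2y3 >= 1
    y2 + y3 >= 1
    y1, y2, y3 >= 0

Solving the primal: x* = (5, 5).
  primal value c^T x* = 10.
Solving the dual: y* = (0, 0.5, 0.5).
  dual value b^T y* = 10.
Strong duality: c^T x* = b^T y*. Confirmed.

10
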